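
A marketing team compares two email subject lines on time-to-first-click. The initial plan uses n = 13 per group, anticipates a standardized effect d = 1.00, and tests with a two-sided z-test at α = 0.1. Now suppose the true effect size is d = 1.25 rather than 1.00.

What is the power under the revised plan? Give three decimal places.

With d = 1.25: δ = d·√(n/2) = 1.25 × √(13/2) = 3.1869. Critical value z_{0.05} = 1.645.
Revised power = Φ(δ − 1.645) + Φ(−δ − 1.645) = Φ(1.542) + Φ(-4.832) = 0.9385 + 0.0000 = 0.9385.

Power ≈ 0.938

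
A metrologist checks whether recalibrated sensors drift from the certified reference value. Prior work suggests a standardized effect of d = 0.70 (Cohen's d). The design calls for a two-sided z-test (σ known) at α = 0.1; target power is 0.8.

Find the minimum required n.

n = 13

For power 0.8 need Φ(δ − z_{0.05}) = 0.8, so δ = z_{0.05} + z_{0.20} = 1.645 + 0.842 = 2.486.
(The Φ(−δ − z_{α/2}) term is vanishingly small for δ > 0 and is dropped in the standard sample-size formula.)
δ = d·√n ⇒ n = (δ/d)² = (2.486 / 0.70)² = 12.62.
Round up to the next whole unit.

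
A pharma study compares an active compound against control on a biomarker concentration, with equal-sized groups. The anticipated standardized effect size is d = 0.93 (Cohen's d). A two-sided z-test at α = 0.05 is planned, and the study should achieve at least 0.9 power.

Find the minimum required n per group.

For power 0.9 need Φ(δ − z_{0.025}) = 0.9, so δ = z_{0.025} + z_{0.10} = 1.960 + 1.282 = 3.242.
(For δ > 0 the lower-tail rejection region contributes negligibly to power, so the one-term inversion is standard.)
δ = d·√(n/2) ⇒ n = 2(δ/d)² = 2 × (3.242 / 0.93)² = 24.30.
Rounding up, n = 25 per group.

n = 25 per group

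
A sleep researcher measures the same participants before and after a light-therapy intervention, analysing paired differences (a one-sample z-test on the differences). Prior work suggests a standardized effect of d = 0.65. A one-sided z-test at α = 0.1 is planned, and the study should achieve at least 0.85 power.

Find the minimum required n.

n = 13

For power 0.85 need Φ(δ − z_{0.1}) = 0.85, so δ = z_{0.1} + z_{0.15} = 1.282 + 1.036 = 2.318.
δ = d·√n ⇒ n = (δ/d)² = (2.318 / 0.65)² = 12.72.
Rounding up, n = 13.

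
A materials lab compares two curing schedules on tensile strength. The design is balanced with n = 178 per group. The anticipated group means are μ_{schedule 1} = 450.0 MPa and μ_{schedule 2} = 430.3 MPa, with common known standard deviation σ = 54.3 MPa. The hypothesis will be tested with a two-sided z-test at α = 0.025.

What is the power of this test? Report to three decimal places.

Standardized effect: d = |μ_{schedule 1} − μ_{schedule 2}| / σ = |450.0 − 430.3| / 54.3 = 0.3628
Noncentrality parameter: δ = d·√(n/2) = 0.3628 × √(178/2) = 3.4226
Critical value for a two-sided test at α = 0.025: z_{α/2} = 2.241.
Power = Φ(δ − 2.241) + Φ(−δ − 2.241) = Φ(1.181) + Φ(-5.664) = 0.8812 + 0.0000 = 0.8812.

Power ≈ 0.881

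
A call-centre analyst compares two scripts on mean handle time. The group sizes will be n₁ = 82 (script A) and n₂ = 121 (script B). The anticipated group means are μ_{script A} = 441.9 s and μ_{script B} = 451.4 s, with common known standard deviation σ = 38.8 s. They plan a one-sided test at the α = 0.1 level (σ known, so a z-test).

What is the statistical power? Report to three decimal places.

Standardized effect: d = |μ_{script A} − μ_{script B}| / σ = |441.9 − 451.4| / 38.8 = 0.2448
Noncentrality parameter: δ = d / √(1/n₁ + 1/n₂) = 0.2448 / √(1/82 + 1/121) = 1.7118
Critical value for a one-sided test at α = 0.1: z_α = 1.282.
Power = Φ(δ − 1.282) = Φ(0.430) = 0.6665.

Power ≈ 0.666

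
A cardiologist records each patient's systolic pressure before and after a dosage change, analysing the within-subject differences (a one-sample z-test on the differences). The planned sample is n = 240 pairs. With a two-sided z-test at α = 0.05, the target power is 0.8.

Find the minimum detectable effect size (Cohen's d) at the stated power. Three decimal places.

d ≈ 0.181

Required noncentrality: δ = z_{0.025} + z_{0.20} = 1.960 + 0.842 = 2.802.
(Lower-tail contribution to power is negligible for δ > 0.)
δ = d·√n ⇒ d = δ/√n = 2.802/√240 = 0.1808.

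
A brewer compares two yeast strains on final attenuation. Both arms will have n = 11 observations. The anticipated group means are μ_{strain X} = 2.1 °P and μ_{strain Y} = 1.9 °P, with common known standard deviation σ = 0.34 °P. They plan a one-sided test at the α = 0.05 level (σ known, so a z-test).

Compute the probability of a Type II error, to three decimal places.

Standardized effect: d = |μ_{strain X} − μ_{strain Y}| / σ = |2.1 − 1.9| / 0.34 = 0.5882
Noncentrality parameter: δ = d·√(n/2) = 0.5882 × √(11/2) = 1.3795
One-sided α = 0.05 → critical value z_{0.05} = 1.645.
Power = Φ(δ − 1.645) = Φ(-0.265) = 0.3954.
Type II error: β = 1 − power = 1 − 0.3954 = 0.6046.

β ≈ 0.605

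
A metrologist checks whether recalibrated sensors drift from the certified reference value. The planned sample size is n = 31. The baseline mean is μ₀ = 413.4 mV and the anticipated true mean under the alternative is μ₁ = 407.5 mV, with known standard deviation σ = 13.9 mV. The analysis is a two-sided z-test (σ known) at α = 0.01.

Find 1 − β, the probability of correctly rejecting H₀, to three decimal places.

Standardized effect: d = |μ₁ − μ₀| / σ = |407.5 − 413.4| / 13.9 = 0.4245
Noncentrality parameter: δ = d·√n = 0.4245 × √31 = 2.3633
Two-sided α = 0.01 → critical value z_{0.005} = 2.576.
Power = Φ(δ − 2.576) + Φ(−δ − 2.576) = Φ(-0.213) + Φ(-4.939) = 0.4158 + 0.0000 = 0.4158.

Power ≈ 0.416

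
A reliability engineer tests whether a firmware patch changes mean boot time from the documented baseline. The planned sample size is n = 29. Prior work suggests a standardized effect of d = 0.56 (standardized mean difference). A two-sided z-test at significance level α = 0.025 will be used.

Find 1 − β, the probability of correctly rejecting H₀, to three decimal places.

Power ≈ 0.781

Noncentrality parameter: δ = d·√n = 0.56 × √29 = 3.0157
Two-sided α = 0.025 → critical value z_{0.0125} = 2.241.
Power = Φ(δ − 2.241) + Φ(−δ − 2.241) = Φ(0.774) + Φ(-5.257) = 0.7806 + 0.0000 = 0.7806.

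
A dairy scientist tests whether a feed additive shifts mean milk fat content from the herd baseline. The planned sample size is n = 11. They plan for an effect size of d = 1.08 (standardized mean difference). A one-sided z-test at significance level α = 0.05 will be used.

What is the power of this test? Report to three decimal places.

Power ≈ 0.974

Noncentrality parameter: δ = d·√n = 1.08 × √11 = 3.5820
Critical value for a one-sided test at α = 0.05: z_α = 1.645.
Power = Φ(δ − 1.645) = Φ(1.937) = 0.9736.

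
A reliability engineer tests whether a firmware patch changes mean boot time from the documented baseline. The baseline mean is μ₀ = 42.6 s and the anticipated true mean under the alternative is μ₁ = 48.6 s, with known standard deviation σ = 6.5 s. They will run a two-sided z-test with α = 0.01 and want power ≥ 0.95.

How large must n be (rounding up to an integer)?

n = 21

Standardized effect: d = |μ₁ − μ₀| / σ = |48.6 − 42.6| / 6.5 = 0.9231
Set Φ(δ − 2.576) = 0.95; then δ − 2.576 = Φ⁻¹(0.95) = 1.645, giving δ = 4.221.
(The Φ(−δ − z_{α/2}) term is vanishingly small for δ > 0 and is dropped in the standard sample-size formula.)
δ = d·√n ⇒ n = (δ/d)² = (4.221 / 0.9231)² = 20.91.
Rounding up, n = 21.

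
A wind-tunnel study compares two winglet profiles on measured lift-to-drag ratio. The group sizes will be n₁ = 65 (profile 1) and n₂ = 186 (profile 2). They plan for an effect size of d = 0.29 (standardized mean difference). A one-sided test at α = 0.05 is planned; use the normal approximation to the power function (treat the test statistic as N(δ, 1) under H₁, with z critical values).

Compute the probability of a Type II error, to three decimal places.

β ≈ 0.357

Noncentrality parameter: δ = d / √(1/n₁ + 1/n₂) = 0.29 / √(1/65 + 1/186) = 2.0127
Critical value for a one-sided test at α = 0.05: z_α = 1.645.
Power = P(Z > 1.645 − δ) = Φ(0.368) = 0.6435.
Type II error: β = 1 − power = 1 − 0.6435 = 0.3565.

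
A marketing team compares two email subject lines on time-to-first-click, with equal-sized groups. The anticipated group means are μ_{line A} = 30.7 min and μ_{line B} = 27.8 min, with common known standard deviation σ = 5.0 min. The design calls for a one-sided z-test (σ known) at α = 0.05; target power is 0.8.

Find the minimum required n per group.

Standardized effect: d = |μ_{line A} − μ_{line B}| / σ = |30.7 − 27.8| / 5.0 = 0.5800
Set Φ(δ − 1.645) = 0.8; then δ − 1.645 = Φ⁻¹(0.8) = 0.842, giving δ = 2.486.
δ = d·√(n/2) ⇒ n = 2(δ/d)² = 2 × (2.486 / 0.5800)² = 36.76.
Rounding up, n = 37 per group.

n = 37 per group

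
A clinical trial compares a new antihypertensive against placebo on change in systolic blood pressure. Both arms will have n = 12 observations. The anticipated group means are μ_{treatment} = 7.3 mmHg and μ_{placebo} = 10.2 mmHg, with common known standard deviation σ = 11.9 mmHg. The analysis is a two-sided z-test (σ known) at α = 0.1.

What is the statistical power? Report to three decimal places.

Standardized effect: d = |μ_{treatment} − μ_{placebo}| / σ = |7.3 − 10.2| / 11.9 = 0.2437
Noncentrality parameter: δ = d·√(n/2) = 0.2437 × √(12/2) = 0.5969
Critical value for a two-sided test at α = 0.1: z_{α/2} = 1.645.
Power = Φ(δ − 1.645) + Φ(−δ − 1.645) = Φ(-1.048) + Φ(-2.242) = 0.1473 + 0.0125 = 0.1598.

Power ≈ 0.160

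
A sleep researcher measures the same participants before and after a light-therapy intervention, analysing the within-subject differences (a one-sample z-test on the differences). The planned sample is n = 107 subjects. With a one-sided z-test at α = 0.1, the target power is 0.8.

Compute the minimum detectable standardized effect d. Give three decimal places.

Required noncentrality: δ = z_{0.1} + z_{0.20} = 1.282 + 0.842 = 2.123.
δ = d·√n ⇒ d = δ/√n = 2.123/√107 = 0.2053.

d ≈ 0.205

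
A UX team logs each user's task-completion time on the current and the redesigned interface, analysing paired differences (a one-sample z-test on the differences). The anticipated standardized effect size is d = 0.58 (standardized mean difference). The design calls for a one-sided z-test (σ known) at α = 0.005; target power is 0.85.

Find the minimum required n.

n = 39

For power 0.85 need Φ(δ − z_{0.005}) = 0.85, so δ = z_{0.005} + z_{0.15} = 2.576 + 1.036 = 3.612.
δ = d·√n ⇒ n = (δ/d)² = (3.612 / 0.58)² = 38.79.
Rounding up, n = 39.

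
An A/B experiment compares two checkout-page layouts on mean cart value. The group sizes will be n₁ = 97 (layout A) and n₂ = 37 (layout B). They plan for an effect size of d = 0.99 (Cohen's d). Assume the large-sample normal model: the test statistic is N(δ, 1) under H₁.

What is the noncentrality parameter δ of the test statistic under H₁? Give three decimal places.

δ = d / √(1/n₁ + 1/n₂) = 0.99 / √(1/97 + 1/37) = 5.1235

δ ≈ 5.124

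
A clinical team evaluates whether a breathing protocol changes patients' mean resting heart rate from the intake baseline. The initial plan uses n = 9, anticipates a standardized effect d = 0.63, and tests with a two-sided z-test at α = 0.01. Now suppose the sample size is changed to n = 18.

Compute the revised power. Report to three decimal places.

Power ≈ 0.539

With n = 18: δ = d·√n = 0.63 × √18 = 2.6729. Critical value z_{0.005} = 2.576.
Revised power = Φ(δ − 2.576) + Φ(−δ − 2.576) = Φ(0.097) + Φ(-5.249) = 0.5387 + 0.0000 = 0.5387.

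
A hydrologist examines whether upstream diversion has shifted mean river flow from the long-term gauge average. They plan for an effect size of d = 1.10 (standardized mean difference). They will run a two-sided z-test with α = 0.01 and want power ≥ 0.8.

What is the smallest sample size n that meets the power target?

For power 0.8 need Φ(δ − z_{0.005}) = 0.8, so δ = z_{0.005} + z_{0.20} = 2.576 + 0.842 = 3.417.
(The Φ(−δ − z_{α/2}) term is vanishingly small for δ > 0 and is dropped in the standard sample-size formula.)
δ = d·√n ⇒ n = (δ/d)² = (3.417 / 1.10)² = 9.65.
Rounding up, n = 10.

n = 10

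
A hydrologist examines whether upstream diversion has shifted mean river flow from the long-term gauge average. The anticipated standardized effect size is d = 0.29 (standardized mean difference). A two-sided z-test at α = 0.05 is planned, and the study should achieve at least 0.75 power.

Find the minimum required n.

For power 0.75 need Φ(δ − z_{0.025}) = 0.75, so δ = z_{0.025} + z_{0.25} = 1.960 + 0.674 = 2.634.
(The Φ(−δ − z_{α/2}) term is vanishingly small for δ > 0 and is dropped in the standard sample-size formula.)
δ = d·√n ⇒ n = (δ/d)² = (2.634 / 0.29)² = 82.52.
Round up to the next whole unit.

n = 83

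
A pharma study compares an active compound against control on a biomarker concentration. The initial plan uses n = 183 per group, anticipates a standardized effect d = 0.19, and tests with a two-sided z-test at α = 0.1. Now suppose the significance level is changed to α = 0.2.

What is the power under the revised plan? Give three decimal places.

δ = d·√(n/2) = 0.19 × √(183/2) = 1.8175 (unchanged). New critical value: z_{0.1} = 1.282.
Revised power = Φ(δ − 1.282) + Φ(−δ − 1.282) = Φ(0.536) + Φ(-3.099) = 0.7040 + 0.0010 = 0.7050.

Power ≈ 0.705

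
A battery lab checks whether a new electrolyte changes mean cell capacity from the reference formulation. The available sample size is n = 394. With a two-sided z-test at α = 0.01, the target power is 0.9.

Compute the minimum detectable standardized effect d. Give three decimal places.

Need Φ(δ − 2.576) = 0.9, so δ = 2.576 + 1.282 = 3.857.
(Lower-tail contribution to power is negligible for δ > 0.)
δ = d·√n ⇒ d = δ/√n = 3.857/√394 = 0.1943.

d ≈ 0.194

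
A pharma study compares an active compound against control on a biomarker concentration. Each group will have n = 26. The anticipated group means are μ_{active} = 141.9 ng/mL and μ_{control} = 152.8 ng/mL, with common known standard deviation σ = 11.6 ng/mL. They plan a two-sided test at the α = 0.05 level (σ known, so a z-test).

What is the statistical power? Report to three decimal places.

Power ≈ 0.923

Standardized effect: d = |μ_{active} − μ_{control}| / σ = |141.9 − 152.8| / 11.6 = 0.9397
Noncentrality parameter: δ = d·√(n/2) = 0.9397 × √(26/2) = 3.3880
Two-sided α = 0.05 → critical value z_{0.025} = 1.960.
Power = Φ(δ − 1.960) + Φ(−δ − 1.960) = Φ(1.428) + Φ(-5.348) = 0.9234 + 0.0000 = 0.9234.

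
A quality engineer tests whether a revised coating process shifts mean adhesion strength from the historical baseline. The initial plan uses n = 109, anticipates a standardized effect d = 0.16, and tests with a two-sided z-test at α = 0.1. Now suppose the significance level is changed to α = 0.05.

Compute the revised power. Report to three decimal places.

δ = d·√n = 0.16 × √109 = 1.6704 (unchanged). New critical value: z_{0.025} = 1.960.
Revised power = Φ(δ − 1.960) + Φ(−δ − 1.960) = Φ(-0.290) + Φ(-3.630) = 0.3861 + 0.0001 = 0.3862.

Power ≈ 0.386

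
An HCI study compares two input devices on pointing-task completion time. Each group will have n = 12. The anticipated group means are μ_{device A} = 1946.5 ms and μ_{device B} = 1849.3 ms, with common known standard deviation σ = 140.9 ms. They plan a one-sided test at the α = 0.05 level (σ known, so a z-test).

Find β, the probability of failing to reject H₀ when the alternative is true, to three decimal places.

Standardized effect: d = |μ_{device A} − μ_{device B}| / σ = |1946.5 − 1849.3| / 140.9 = 0.6899
Noncentrality parameter: λ = d·√(n/2) = 0.6899 × √(12/2) = 1.6898
Critical value for a one-sided test at α = 0.05: z_α = 1.645.
Power = Φ(λ − 1.645) = Φ(0.045) = 0.5179.
Type II error: β = 1 − power = 1 − 0.5179 = 0.4821.

β ≈ 0.482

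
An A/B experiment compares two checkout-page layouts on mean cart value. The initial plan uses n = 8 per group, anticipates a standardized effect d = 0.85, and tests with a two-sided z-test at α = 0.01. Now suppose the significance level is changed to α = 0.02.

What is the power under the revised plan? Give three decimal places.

δ = d·√(n/2) = 0.85 × √(8/2) = 1.7000 (unchanged). New critical value: z_{0.01} = 2.326.
Revised power = Φ(δ − 2.326) + Φ(−δ − 2.326) = Φ(-0.626) + Φ(-4.026) = 0.2655 + 0.0000 = 0.2656.

Power ≈ 0.266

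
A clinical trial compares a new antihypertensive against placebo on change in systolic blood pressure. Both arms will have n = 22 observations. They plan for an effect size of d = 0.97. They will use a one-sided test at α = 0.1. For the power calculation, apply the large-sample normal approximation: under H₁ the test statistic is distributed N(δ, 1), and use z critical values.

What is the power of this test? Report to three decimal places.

Power ≈ 0.974

Noncentrality parameter: δ = d·√(n/2) = 0.97 × √(22/2) = 3.2171
Critical value for a one-sided test at α = 0.1: z_α = 1.282.
Power = P(Z > 1.282 − δ) = Φ(1.936) = 0.9735.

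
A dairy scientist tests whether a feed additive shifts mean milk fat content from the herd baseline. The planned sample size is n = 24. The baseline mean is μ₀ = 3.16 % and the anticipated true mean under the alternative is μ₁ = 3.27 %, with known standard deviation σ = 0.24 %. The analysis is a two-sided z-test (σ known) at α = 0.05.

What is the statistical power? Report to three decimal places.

Standardized effect: d = |μ₁ − μ₀| / σ = |3.27 − 3.16| / 0.24 = 0.4583
Noncentrality parameter: λ = d·√n = 0.4583 × √24 = 2.2454
Critical value for a two-sided test at α = 0.05: z_{α/2} = 1.960.
Power = Φ(λ − 1.960) + Φ(−λ − 1.960) = Φ(0.285) + Φ(-4.205) = 0.6123 + 0.0000 = 0.6123.

Power ≈ 0.612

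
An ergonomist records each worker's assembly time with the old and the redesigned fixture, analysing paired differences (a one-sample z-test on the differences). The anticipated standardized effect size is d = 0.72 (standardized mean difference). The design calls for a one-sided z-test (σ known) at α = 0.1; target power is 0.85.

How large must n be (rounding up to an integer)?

Set Φ(δ − 1.282) = 0.85; then δ − 1.282 = Φ⁻¹(0.85) = 1.036, giving δ = 2.318.
δ = d·√n ⇒ n = (δ/d)² = (2.318 / 0.72)² = 10.36.
Rounding up, n = 11.

n = 11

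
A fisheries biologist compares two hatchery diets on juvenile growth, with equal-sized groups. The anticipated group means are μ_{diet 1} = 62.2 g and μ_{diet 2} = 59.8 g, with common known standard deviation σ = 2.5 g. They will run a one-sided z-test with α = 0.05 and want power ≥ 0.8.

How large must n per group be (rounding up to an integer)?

n = 14 per group

Standardized effect: d = |μ_{diet 1} − μ_{diet 2}| / σ = |62.2 − 59.8| / 2.5 = 0.9600
Set Φ(δ − 1.645) = 0.8; then δ − 1.645 = Φ⁻¹(0.8) = 0.842, giving δ = 2.486.
δ = d·√(n/2) ⇒ n = 2(δ/d)² = 2 × (2.486 / 0.9600)² = 13.42.
Round up to the next whole unit.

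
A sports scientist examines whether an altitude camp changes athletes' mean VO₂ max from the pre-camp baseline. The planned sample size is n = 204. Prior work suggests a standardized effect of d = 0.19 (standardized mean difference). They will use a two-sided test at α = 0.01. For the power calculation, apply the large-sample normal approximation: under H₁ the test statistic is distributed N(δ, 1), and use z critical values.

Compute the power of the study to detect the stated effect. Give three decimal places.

Noncentrality parameter: δ = d·√n = 0.19 × √204 = 2.7137
Two-sided α = 0.01 → critical value z_{0.005} = 2.576.
Power = Φ(δ − 2.576) + Φ(−δ − 2.576) = Φ(0.138) + Φ(-5.290) = 0.5548 + 0.0000 = 0.5548.

Power ≈ 0.555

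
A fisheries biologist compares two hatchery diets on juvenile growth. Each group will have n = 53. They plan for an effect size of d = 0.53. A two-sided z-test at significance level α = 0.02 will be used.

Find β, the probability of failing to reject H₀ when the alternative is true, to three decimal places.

β ≈ 0.344

Noncentrality parameter: δ = d·√(n/2) = 0.53 × √(53/2) = 2.7283
Two-sided α = 0.02 → critical value z_{0.01} = 2.326.
Power = Φ(δ − 2.326) + Φ(−δ − 2.326) = Φ(0.402) + Φ(-5.055) = 0.6562 + 0.0000 = 0.6562.
Type II error: β = 1 − power = 1 − 0.6562 = 0.3438.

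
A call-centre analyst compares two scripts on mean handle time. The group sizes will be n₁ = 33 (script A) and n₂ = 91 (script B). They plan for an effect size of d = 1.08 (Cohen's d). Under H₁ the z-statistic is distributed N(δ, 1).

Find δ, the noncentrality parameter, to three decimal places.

δ ≈ 5.315

δ = d / √(1/n₁ + 1/n₂) = 1.08 / √(1/33 + 1/91) = 5.3148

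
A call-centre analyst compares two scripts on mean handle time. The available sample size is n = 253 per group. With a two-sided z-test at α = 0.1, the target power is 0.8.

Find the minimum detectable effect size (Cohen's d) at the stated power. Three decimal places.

d ≈ 0.221

Required noncentrality: δ = z_{0.05} + z_{0.20} = 1.645 + 0.842 = 2.486.
(The second rejection-region term Φ(−δ − z_{α/2}) is negligible and dropped.)
δ = d·√(n/2) ⇒ d = δ/√(n/2) = 2.486/√(253/2) = 0.2211.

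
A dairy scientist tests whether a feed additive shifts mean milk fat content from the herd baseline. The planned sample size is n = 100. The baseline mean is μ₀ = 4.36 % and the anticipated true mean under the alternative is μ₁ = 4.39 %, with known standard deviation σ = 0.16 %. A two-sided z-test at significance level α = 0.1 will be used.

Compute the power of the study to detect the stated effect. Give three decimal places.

Power ≈ 0.591

Standardized effect: d = |μ₁ − μ₀| / σ = |4.39 − 4.36| / 0.16 = 0.1875
Noncentrality parameter: δ = d·√n = 0.1875 × √100 = 1.8750
Critical value for a two-sided test at α = 0.1: z_{α/2} = 1.645.
Power = Φ(δ − 1.645) + Φ(−δ − 1.645) = Φ(0.230) + Φ(-3.520) = 0.5910 + 0.0002 = 0.5912.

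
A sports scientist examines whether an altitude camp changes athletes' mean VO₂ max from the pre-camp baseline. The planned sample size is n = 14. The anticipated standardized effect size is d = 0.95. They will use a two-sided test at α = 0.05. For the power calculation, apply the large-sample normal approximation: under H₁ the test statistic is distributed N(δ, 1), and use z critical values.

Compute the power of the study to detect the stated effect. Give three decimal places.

Noncentrality parameter: δ = d·√n = 0.95 × √14 = 3.5546
Critical value for a two-sided test at α = 0.05: z_{α/2} = 1.960.
Power = Φ(δ − 1.960) + Φ(−δ − 1.960) = Φ(1.595) + Φ(-5.515) = 0.9446 + 0.0000 = 0.9446.

Power ≈ 0.945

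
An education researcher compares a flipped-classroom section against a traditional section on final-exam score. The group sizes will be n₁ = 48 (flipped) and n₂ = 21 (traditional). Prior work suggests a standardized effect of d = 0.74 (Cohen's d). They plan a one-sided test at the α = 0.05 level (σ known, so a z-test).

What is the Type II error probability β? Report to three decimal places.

β ≈ 0.118

Noncentrality parameter: δ = d / √(1/n₁ + 1/n₂) = 0.74 / √(1/48 + 1/21) = 2.8284
One-sided α = 0.05 → critical value z_{0.05} = 1.645.
Power = Φ(δ − 1.645) = Φ(1.184) = 0.8817.
Type II error: β = 1 − power = 1 − 0.8817 = 0.1183.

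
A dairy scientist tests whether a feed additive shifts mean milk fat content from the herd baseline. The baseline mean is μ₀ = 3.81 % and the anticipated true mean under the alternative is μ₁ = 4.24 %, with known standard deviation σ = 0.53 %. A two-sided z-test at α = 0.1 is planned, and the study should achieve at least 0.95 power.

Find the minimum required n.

Standardized effect: d = |μ₁ − μ₀| / σ = |4.24 − 3.81| / 0.53 = 0.8113
For power 0.95 need Φ(δ − z_{0.05}) = 0.95, so δ = z_{0.05} + z_{0.05} = 1.645 + 1.645 = 3.290.
(For δ > 0 the lower-tail rejection region contributes negligibly to power, so the one-term inversion is standard.)
δ = d·√n ⇒ n = (δ/d)² = (3.290 / 0.8113)² = 16.44.
Rounding up, n = 17.

n = 17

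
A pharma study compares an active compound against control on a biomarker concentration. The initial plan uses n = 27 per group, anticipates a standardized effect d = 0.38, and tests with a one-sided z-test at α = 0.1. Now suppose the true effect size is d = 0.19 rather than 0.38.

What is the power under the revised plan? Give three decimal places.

With d = 0.19: δ = d·√(n/2) = 0.19 × √(27/2) = 0.6981. Critical value z_{0.1} = 1.282.
Revised power = Φ(δ − 1.282) = Φ(-0.583) = 0.2798.

Power ≈ 0.280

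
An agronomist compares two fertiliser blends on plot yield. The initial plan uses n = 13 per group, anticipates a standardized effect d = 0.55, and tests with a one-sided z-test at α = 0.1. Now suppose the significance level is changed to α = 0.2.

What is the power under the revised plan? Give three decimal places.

δ = d·√(n/2) = 0.55 × √(13/2) = 1.4022 (unchanged). New critical value: z_{0.2} = 0.842.
Revised power = P(Z > 0.842 − δ) = Φ(0.561) = 0.7125.

Power ≈ 0.712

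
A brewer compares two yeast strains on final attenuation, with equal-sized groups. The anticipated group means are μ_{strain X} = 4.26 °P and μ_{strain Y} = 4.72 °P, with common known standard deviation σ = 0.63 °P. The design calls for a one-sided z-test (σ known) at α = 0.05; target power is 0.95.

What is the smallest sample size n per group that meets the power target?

n = 41 per group

Standardized effect: d = |μ_{strain X} − μ_{strain Y}| / σ = |4.26 − 4.72| / 0.63 = 0.7302
For power 0.95 need Φ(δ − z_{0.05}) = 0.95, so δ = z_{0.05} + z_{0.05} = 1.645 + 1.645 = 3.290.
δ = d·√(n/2) ⇒ n = 2(δ/d)² = 2 × (3.290 / 0.7302)² = 40.60.
Round up to the next whole unit.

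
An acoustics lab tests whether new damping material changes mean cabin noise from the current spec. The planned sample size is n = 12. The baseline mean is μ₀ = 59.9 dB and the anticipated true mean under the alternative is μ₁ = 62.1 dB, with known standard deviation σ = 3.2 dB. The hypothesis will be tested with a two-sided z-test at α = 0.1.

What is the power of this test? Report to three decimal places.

Standardized effect: d = |μ₁ − μ₀| / σ = |62.1 − 59.9| / 3.2 = 0.6875
Noncentrality parameter: δ = d·√n = 0.6875 × √12 = 2.3816
Two-sided α = 0.1 → critical value z_{0.05} = 1.645.
Power = Φ(δ − 1.645) + Φ(−δ − 1.645) = Φ(0.737) + Φ(-4.026) = 0.7694 + 0.0000 = 0.7694.

Power ≈ 0.769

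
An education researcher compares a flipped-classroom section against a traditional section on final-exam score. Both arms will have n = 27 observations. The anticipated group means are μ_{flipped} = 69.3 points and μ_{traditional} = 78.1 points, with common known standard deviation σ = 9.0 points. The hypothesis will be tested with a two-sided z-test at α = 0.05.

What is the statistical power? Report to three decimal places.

Standardized effect: d = |μ_{flipped} − μ_{traditional}| / σ = |69.3 − 78.1| / 9.0 = 0.9778
Noncentrality parameter: δ = d·√(n/2) = 0.9778 × √(27/2) = 3.5926
Two-sided α = 0.05 → critical value z_{0.025} = 1.960.
Power = Φ(δ − 1.960) + Φ(−δ − 1.960) = Φ(1.633) + Φ(-5.553) = 0.9487 + 0.0000 = 0.9487.

Power ≈ 0.949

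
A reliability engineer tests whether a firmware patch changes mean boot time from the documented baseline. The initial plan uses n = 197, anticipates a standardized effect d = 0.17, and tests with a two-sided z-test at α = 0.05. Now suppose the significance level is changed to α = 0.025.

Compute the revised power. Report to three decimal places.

δ = d·√n = 0.17 × √197 = 2.3861 (unchanged). New critical value: z_{0.0125} = 2.241.
Revised power = Φ(δ − 2.241) + Φ(−δ − 2.241) = Φ(0.145) + Φ(-4.627) = 0.5575 + 0.0000 = 0.5575.

Power ≈ 0.558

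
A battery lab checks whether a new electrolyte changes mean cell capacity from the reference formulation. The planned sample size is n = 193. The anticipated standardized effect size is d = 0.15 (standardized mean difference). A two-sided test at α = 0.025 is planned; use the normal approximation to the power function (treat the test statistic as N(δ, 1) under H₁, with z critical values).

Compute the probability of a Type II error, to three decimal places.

Noncentrality parameter: δ = d·√n = 0.15 × √193 = 2.0839
Critical value for a two-sided test at α = 0.025: z_{α/2} = 2.241.
Power = Φ(δ − 2.241) + Φ(−δ − 2.241) = Φ(-0.158) + Φ(-4.325) = 0.4374 + 0.0000 = 0.4374.
Type II error: β = 1 − power = 1 − 0.4374 = 0.5626.

β ≈ 0.563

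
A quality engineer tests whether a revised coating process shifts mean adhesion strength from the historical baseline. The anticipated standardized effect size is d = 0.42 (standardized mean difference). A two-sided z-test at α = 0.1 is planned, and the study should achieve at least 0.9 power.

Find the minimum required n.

For power 0.9 need Φ(δ − z_{0.05}) = 0.9, so δ = z_{0.05} + z_{0.10} = 1.645 + 1.282 = 2.926.
(For δ > 0 the lower-tail rejection region contributes negligibly to power, so the one-term inversion is standard.)
δ = d·√n ⇒ n = (δ/d)² = (2.926 / 0.42)² = 48.55.
Rounding up, n = 49.

n = 49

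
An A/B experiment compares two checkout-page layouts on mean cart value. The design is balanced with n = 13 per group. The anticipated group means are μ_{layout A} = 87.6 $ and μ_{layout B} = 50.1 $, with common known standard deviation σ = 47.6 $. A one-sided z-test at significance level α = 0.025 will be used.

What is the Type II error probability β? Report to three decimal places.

Standardized effect: d = |μ_{layout A} − μ_{layout B}| / σ = |87.6 − 50.1| / 47.6 = 0.7878
Noncentrality parameter: δ = d·√(n/2) = 0.7878 × √(13/2) = 2.0085
One-sided α = 0.025 → critical value z_{0.025} = 1.960.
Power = P(Z > 1.960 − δ) = Φ(0.049) = 0.5194.
Type II error: β = 1 − power = 1 − 0.5194 = 0.4806.

β ≈ 0.481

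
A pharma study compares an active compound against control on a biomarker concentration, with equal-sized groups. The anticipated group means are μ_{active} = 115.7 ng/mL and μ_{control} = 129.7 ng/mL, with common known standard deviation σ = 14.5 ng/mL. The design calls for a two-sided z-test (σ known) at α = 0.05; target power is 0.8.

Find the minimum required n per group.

Standardized effect: d = |μ_{active} − μ_{control}| / σ = |115.7 − 129.7| / 14.5 = 0.9655
Set Φ(δ − 1.960) = 0.8; then δ − 1.960 = Φ⁻¹(0.8) = 0.842, giving δ = 2.802.
(For δ > 0 the lower-tail rejection region contributes negligibly to power, so the one-term inversion is standard.)
δ = d·√(n/2) ⇒ n = 2(δ/d)² = 2 × (2.802 / 0.9655)² = 16.84.
Rounding up, n = 17 per group.

n = 17 per group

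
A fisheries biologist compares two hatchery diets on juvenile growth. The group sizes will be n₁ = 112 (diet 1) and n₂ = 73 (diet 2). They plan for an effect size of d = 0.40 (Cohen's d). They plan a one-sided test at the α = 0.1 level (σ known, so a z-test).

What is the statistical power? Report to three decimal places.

Power ≈ 0.916

Noncentrality parameter: δ = d / √(1/n₁ + 1/n₂) = 0.40 / √(1/112 + 1/73) = 2.6592
Critical value for a one-sided test at α = 0.1: z_α = 1.282.
Power = P(Z > 1.282 − δ) = Φ(1.378) = 0.9158.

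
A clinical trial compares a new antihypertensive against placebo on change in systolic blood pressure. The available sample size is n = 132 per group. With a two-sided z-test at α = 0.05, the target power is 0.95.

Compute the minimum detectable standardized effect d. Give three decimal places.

Required noncentrality: δ = z_{0.025} + z_{0.05} = 1.960 + 1.645 = 3.605.
(Lower-tail contribution to power is negligible for δ > 0.)
δ = d·√(n/2) ⇒ d = δ/√(n/2) = 3.605/√(132/2) = 0.4437.

d ≈ 0.444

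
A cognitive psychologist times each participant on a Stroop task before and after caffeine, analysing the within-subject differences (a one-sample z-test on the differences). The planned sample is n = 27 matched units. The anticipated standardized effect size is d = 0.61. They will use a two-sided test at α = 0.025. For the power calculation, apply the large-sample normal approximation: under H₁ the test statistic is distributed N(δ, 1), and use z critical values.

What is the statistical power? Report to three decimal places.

Noncentrality parameter: λ = d·√n = 0.61 × √27 = 3.1697
Critical value for a two-sided test at α = 0.025: z_{α/2} = 2.241.
Power = Φ(λ − 2.241) + Φ(−λ − 2.241) = Φ(0.928) + Φ(-5.411) = 0.8234 + 0.0000 = 0.8234.

Power ≈ 0.823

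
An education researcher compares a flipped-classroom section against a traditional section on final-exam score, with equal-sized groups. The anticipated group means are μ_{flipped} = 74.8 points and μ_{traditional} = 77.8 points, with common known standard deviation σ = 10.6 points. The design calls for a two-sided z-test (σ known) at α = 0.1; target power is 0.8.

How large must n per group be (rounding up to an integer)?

Standardized effect: d = |μ_{flipped} − μ_{traditional}| / σ = |74.8 − 77.8| / 10.6 = 0.2830
Set Φ(δ − 1.645) = 0.8; then δ − 1.645 = Φ⁻¹(0.8) = 0.842, giving δ = 2.486.
(Ignoring the negligible lower-tail rejection probability gives the usual closed-form inversion.)
δ = d·√(n/2) ⇒ n = 2(δ/d)² = 2 × (2.486 / 0.2830)² = 154.37.
Round up to the next whole unit.

n = 155 per group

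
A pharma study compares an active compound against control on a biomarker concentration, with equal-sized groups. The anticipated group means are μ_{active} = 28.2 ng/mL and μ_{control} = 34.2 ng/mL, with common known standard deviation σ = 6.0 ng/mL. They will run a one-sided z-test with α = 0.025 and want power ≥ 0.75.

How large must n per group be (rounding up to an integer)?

Standardized effect: d = |μ_{active} − μ_{control}| / σ = |28.2 − 34.2| / 6.0 = 1.0000
For power 0.75 need Φ(δ − z_{0.025}) = 0.75, so δ = z_{0.025} + z_{0.25} = 1.960 + 0.674 = 2.634.
δ = d·√(n/2) ⇒ n = 2(δ/d)² = 2 × (2.634 / 1.0000)² = 13.88.
Rounding up, n = 14 per group.

n = 14 per group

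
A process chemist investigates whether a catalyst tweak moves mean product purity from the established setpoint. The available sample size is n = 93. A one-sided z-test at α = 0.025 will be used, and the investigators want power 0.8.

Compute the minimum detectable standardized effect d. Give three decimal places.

d ≈ 0.291

Need Φ(δ − 1.960) = 0.8, so δ = 1.960 + 0.842 = 2.802.
δ = d·√n ⇒ d = δ/√n = 2.802/√93 = 0.2905.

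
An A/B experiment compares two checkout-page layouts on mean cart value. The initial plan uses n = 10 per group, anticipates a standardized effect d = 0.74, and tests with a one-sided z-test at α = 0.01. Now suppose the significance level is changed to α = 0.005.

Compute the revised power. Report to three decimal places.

Power ≈ 0.178

δ = d·√(n/2) = 0.74 × √(10/2) = 1.6547 (unchanged). New critical value: z_{0.005} = 2.576.
Revised power = Φ(δ − 2.576) = Φ(-0.921) = 0.1785.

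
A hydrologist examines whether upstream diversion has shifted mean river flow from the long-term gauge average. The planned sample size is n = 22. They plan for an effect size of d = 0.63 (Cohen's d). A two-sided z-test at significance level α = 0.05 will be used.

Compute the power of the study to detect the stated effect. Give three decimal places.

Power ≈ 0.840

Noncentrality parameter: δ = d·√n = 0.63 × √22 = 2.9550
Two-sided α = 0.05 → critical value z_{0.025} = 1.960.
Power = Φ(δ − 1.960) + Φ(−δ − 1.960) = Φ(0.995) + Φ(-4.915) = 0.8401 + 0.0000 = 0.8401.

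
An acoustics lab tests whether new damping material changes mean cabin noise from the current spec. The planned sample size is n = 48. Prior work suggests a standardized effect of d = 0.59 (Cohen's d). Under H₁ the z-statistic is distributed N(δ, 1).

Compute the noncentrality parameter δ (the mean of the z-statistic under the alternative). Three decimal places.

δ ≈ 4.088

The noncentrality parameter scales effect size by the design's sample-size factor: δ = d·√n = 0.59 × √48 = 4.0876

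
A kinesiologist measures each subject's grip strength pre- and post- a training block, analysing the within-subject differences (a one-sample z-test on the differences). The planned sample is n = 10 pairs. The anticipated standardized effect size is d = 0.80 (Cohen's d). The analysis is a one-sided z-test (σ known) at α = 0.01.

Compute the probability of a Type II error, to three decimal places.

Noncentrality parameter: δ = d·√n = 0.80 × √10 = 2.5298
Critical value for a one-sided test at α = 0.01: z_α = 2.326.
Power = Φ(δ − 2.326) = Φ(0.203) = 0.5806.
Type II error: β = 1 − power = 1 − 0.5806 = 0.4194.

β ≈ 0.419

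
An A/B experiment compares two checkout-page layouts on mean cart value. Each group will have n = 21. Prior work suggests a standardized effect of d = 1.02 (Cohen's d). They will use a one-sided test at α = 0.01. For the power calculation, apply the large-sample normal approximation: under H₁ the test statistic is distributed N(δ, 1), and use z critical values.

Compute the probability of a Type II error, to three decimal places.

β ≈ 0.164

Noncentrality parameter: δ = d·√(n/2) = 1.02 × √(21/2) = 3.3052
Critical value for a one-sided test at α = 0.01: z_α = 2.326.
Power = Φ(δ − 2.326) = Φ(0.979) = 0.8362.
Type II error: β = 1 − power = 1 − 0.8362 = 0.1638.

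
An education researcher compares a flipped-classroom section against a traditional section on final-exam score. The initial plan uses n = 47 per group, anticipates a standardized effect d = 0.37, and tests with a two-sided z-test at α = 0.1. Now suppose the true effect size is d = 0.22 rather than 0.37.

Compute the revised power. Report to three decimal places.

Power ≈ 0.285

With d = 0.22: δ = d·√(n/2) = 0.22 × √(47/2) = 1.0665. Critical value z_{0.05} = 1.645.
Revised power = Φ(δ − 1.645) + Φ(−δ − 1.645) = Φ(-0.578) + Φ(-2.711) = 0.2815 + 0.0034 = 0.2849.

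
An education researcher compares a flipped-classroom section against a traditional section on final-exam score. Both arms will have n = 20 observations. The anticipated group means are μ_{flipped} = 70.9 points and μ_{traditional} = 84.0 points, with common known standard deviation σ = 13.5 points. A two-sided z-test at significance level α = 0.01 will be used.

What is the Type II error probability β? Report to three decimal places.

β ≈ 0.311

Standardized effect: d = |μ_{flipped} − μ_{traditional}| / σ = |70.9 − 84.0| / 13.5 = 0.9704
Noncentrality parameter: λ = d·√(n/2) = 0.9704 × √(20/2) = 3.0686
Two-sided α = 0.01 → critical value z_{0.005} = 2.576.
Power = Φ(λ − 2.576) + Φ(−λ − 2.576) = Φ(0.493) + Φ(-5.644) = 0.6889 + 0.0000 = 0.6889.
Type II error: β = 1 − power = 1 − 0.6889 = 0.3111.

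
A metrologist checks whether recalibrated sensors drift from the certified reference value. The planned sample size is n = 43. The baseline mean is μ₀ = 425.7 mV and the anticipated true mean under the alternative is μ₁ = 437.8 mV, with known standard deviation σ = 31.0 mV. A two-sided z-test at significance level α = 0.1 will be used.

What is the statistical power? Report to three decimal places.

Standardized effect: d = |μ₁ − μ₀| / σ = |437.8 − 425.7| / 31.0 = 0.3903
Noncentrality parameter: δ = d·√n = 0.3903 × √43 = 2.5595
Two-sided α = 0.1 → critical value z_{0.05} = 1.645.
Power = Φ(δ − 1.645) + Φ(−δ − 1.645) = Φ(0.915) + Φ(-4.204) = 0.8198 + 0.0000 = 0.8198.

Power ≈ 0.820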